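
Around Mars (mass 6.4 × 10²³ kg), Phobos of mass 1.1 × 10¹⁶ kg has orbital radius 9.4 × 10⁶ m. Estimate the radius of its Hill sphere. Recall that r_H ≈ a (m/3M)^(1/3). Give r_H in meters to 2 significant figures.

1.7 × 10⁴ m

r_H ≈ a (m/3M)^(1/3)
    = (9.4 × 10⁶) × (1.1 × 10¹⁶ / (3 × 6.4 × 10²³))^(1/3)
    = 1.7 × 10⁴ m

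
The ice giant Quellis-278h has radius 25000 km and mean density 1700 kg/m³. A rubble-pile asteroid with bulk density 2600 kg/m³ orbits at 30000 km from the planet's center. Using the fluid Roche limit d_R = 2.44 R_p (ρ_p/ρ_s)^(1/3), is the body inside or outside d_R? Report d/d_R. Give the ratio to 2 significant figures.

inside; d/d_R ≈ 0.57

d_R = 2.44 × (25000 km) × (1700/2600)^(1/3) = 52940 km
d/d_R = (30000) / (52940) = 0.57
Since d/d_R < 1, the body is inside the Roche limit.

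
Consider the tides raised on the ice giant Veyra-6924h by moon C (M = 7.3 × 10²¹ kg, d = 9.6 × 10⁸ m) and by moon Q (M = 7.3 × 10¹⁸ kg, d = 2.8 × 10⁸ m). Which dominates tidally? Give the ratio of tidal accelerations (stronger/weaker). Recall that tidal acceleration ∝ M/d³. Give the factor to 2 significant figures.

Moon C, by a factor of ≈ 25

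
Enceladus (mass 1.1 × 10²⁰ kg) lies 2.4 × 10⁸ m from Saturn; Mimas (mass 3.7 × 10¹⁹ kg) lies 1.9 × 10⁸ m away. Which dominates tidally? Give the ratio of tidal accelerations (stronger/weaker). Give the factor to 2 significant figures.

Tidal acceleration ∝ M/d³, so compare M/d³ for each.
Enceladus: (1.1 × 10²⁰) / (2.4 × 10⁸)³ = 7.957 × 10⁻⁶
Mimas: (3.7 × 10¹⁹) / (1.9 × 10⁸)³ = 5.394 × 10⁻⁶
Ratio (larger/smaller) = 1.5

Enceladus, by a factor of ≈ 1.5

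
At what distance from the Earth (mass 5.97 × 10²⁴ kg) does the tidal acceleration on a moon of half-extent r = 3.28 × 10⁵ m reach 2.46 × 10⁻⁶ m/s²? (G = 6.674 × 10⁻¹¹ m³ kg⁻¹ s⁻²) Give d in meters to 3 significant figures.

2GMr/d³ = a_tidal  ⇒  d = (2GMr / a_tidal)^(1/3)
d = (2 × 6.674×10⁻¹¹ × (5.97 × 10²⁴) × (3.28 × 10⁵) / (2.46 × 10⁻⁶))^(1/3)
  = 4.74 × 10⁸ m

4.74 × 10⁸ m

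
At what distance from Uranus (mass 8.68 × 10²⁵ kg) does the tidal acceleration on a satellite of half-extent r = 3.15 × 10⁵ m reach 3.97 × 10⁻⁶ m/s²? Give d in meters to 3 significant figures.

2GMr/d³ = a_tidal  ⇒  d = (2GMr / a_tidal)^(1/3)
d = (2 × 6.674×10⁻¹¹ × (8.68 × 10²⁵) × (3.15 × 10⁵) / (3.97 × 10⁻⁶))^(1/3)
  = 9.72 × 10⁸ m

9.72 × 10⁸ m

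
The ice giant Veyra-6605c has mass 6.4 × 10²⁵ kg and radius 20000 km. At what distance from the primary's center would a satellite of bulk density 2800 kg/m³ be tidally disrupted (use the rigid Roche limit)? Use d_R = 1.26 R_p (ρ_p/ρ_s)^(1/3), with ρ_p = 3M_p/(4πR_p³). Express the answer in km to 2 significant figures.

22000 km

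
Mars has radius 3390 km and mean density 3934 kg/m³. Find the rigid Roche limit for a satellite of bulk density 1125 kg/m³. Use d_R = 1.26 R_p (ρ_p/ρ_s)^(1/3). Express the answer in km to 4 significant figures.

d_R = 1.26 × 3390 km × (3934/1125)^(1/3)
    = 6483 km

6483 km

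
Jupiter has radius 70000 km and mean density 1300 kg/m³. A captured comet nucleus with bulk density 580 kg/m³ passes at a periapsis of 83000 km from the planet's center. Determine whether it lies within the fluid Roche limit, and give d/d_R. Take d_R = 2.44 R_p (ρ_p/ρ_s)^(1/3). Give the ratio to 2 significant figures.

inside; d/d_R ≈ 0.37

d_R = 2.44 × (70000 km) × (1300/580)^(1/3) = 2.235 × 10⁵ km
d/d_R = (83000) / (2.235 × 10⁵) = 0.37
Since d/d_R < 1, the body is inside the Roche limit.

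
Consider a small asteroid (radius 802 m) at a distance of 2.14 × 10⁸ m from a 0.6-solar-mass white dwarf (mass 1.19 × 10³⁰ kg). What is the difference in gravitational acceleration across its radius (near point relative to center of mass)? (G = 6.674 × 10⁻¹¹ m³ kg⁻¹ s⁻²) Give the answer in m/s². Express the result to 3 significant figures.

1.30 × 10⁻² m/s²

Since r ≪ d, expand the inverse-square field across one radius to get the leading 2GMr/d³ term.
Δg = 2GMr/d³
   = 2 × (6.674 × 10⁻¹¹) × (1.19 × 10³⁰) × (802) / (2.14 × 10⁸)³
   = 1.30 × 10⁻² m/s²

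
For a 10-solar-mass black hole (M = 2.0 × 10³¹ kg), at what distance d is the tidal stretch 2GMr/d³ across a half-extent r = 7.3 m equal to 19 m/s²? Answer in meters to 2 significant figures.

1.0 × 10⁷ m

2GMr/d³ = a_tidal  ⇒  d = (2GMr / a_tidal)^(1/3)
d = (2 × 6.674×10⁻¹¹ × (2.0 × 10³¹) × (7.3) / (19))^(1/3)
  = 1.0 × 10⁷ m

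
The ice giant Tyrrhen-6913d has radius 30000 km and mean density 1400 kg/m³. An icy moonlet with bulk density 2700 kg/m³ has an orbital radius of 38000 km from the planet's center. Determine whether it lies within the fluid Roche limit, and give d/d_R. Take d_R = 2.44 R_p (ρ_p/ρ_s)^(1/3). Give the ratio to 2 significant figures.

d_R = 2.44 × (30000 km) × (1400/2700)^(1/3) = 58810 km
d/d_R = (38000) / (58810) = 0.65
Since d/d_R < 1, the body is inside the Roche limit.

inside; d/d_R ≈ 0.65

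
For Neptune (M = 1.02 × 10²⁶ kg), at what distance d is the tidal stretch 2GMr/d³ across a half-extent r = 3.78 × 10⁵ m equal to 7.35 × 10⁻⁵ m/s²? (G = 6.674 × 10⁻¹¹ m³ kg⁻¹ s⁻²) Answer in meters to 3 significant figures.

2GMr/d³ = a_tidal  ⇒  d = (2GMr / a_tidal)^(1/3)
d = (2 × 6.674×10⁻¹¹ × (1.02 × 10²⁶) × (3.78 × 10⁵) / (7.35 × 10⁻⁵))^(1/3)
  = 4.12 × 10⁸ m

4.12 × 10⁸ m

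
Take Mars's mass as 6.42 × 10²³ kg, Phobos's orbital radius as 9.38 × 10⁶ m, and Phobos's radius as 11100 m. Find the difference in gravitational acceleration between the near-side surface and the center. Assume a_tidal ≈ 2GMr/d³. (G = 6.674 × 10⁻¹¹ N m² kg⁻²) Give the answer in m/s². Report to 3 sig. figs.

1.15 × 10⁻³ m/s²

Δa = 2GMr/d³
   = 2 × (6.674 × 10⁻¹¹) × (6.42 × 10²³) × (11100) / (9.38 × 10⁶)³
   = 1.15 × 10⁻³ m/s²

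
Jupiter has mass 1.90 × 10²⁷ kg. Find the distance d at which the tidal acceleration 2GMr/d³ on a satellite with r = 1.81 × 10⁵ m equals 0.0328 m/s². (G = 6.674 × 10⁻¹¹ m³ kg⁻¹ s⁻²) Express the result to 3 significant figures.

1.12 × 10⁸ m

2GMr/d³ = a_tidal  ⇒  d = (2GMr / a_tidal)^(1/3)
d = (2 × 6.674×10⁻¹¹ × (1.90 × 10²⁷) × (1.81 × 10⁵) / (0.0328))^(1/3)
  = 1.12 × 10⁸ m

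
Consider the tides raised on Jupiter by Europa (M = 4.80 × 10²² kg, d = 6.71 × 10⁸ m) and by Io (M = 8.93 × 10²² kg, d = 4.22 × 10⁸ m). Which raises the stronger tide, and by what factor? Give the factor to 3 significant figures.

Io, by a factor of ≈ 7.48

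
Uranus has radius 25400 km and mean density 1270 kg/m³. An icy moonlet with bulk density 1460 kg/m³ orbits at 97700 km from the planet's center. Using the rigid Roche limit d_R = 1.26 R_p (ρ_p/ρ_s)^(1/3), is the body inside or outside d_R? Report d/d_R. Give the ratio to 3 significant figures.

d_R = 1.26 × (25400 km) × (1270/1460)^(1/3) = 30550 km
d/d_R = (97700) / (30550) = 3.20
Since d/d_R > 1, the body is outside the Roche limit.

outside; d/d_R ≈ 3.20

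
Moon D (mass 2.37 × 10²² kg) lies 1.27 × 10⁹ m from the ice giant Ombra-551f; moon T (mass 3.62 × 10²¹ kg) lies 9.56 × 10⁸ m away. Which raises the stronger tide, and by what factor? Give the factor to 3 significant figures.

Tidal stretch scales as M/d³; compute that for each body.
Moon D: (2.37 × 10²²) / (1.27 × 10⁹)³ = 1.157 × 10⁻⁵
Moon T: (3.62 × 10²¹) / (9.56 × 10⁸)³ = 4.143 × 10⁻⁶
Ratio (larger/smaller) = 2.79

Moon D, by a factor of ≈ 2.79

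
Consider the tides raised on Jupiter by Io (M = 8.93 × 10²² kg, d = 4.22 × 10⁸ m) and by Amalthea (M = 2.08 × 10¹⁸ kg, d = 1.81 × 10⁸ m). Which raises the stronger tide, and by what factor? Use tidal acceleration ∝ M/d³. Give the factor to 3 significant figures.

Tidal acceleration ∝ M/d³, so compare M/d³ for each.
Io: (8.93 × 10²²) / (4.22 × 10⁸)³ = 1.188 × 10⁻³
Amalthea: (2.08 × 10¹⁸) / (1.81 × 10⁸)³ = 3.508 × 10⁻⁷
Ratio (larger/smaller) = 3390

Io, by a factor of ≈ 3390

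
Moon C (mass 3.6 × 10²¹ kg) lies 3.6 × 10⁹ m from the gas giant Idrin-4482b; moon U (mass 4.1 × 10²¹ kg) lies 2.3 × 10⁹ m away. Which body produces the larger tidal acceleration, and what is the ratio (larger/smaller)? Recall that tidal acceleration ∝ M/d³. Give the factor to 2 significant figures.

Moon U, by a factor of ≈ 4.4

Tidal stretch scales as M/d³; compute that for each body.
Moon C: (3.6 × 10²¹) / (3.6 × 10⁹)³ = 7.716 × 10⁻⁸
Moon U: (4.1 × 10²¹) / (2.3 × 10⁹)³ = 3.370 × 10⁻⁷
Ratio (larger/smaller) = 4.4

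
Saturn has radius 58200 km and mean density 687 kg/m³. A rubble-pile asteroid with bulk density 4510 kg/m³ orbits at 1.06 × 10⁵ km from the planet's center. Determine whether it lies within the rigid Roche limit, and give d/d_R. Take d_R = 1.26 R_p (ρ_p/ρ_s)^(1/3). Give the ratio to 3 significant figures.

outside; d/d_R ≈ 2.71

d_R = 1.26 × (58200 km) × (687/4510)^(1/3) = 39160 km
d/d_R = (1.06 × 10⁵) / (39160) = 2.71
Since d/d_R > 1, the body is outside the Roche limit.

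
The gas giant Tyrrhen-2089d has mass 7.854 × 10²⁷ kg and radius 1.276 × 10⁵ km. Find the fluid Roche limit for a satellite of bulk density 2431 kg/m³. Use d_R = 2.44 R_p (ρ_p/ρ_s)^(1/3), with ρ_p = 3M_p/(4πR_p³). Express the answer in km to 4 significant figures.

2.238 × 10⁵ km

ρ_p = 3M_p/(4πR_p³) = 3 × (7.854 × 10²⁷) / (4π × (1.276 × 10⁸ m)³) = 902.5 kg/m³
d_R = 2.44 × 1.276 × 10⁵ km × (902.5/2431)^(1/3)
    = 2.238 × 10⁵ km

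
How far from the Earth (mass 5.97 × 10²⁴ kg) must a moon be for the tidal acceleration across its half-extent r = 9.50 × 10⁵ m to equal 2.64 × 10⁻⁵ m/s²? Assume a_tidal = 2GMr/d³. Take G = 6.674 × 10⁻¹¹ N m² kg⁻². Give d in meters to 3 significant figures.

3.06 × 10⁸ m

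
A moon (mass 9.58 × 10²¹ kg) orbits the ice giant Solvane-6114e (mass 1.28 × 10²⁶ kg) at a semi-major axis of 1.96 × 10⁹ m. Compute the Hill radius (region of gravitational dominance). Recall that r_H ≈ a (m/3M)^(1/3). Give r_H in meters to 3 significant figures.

r_H ≈ a (m/3M)^(1/3)
    = (1.96 × 10⁹) × (9.58 × 10²¹ / (3 × 1.28 × 10²⁶))^(1/3)
    = 5.73 × 10⁷ m

5.73 × 10⁷ m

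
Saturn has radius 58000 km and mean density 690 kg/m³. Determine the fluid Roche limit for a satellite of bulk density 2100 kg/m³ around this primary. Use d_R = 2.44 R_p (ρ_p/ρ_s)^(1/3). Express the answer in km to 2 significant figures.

98000 km

d_R = 2.44 × 58000 km × (690/2100)^(1/3)
    = 98000 km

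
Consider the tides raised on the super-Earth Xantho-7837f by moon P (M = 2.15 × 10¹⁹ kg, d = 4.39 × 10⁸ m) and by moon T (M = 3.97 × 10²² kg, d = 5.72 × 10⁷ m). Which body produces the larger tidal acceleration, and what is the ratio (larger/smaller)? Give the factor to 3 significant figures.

Compare M/d³ for the two perturbers:
Moon P: (2.15 × 10¹⁹) / (4.39 × 10⁸)³ = 2.541 × 10⁻⁷
Moon T: (3.97 × 10²²) / (5.72 × 10⁷)³ = 2.121 × 10⁻¹
Ratio (larger/smaller) = 8.35 × 10⁵

Moon T, by a factor of ≈ 8.35 × 10⁵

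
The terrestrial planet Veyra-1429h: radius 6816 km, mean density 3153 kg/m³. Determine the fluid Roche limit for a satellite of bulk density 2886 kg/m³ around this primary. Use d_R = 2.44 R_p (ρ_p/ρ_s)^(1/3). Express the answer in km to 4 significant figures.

17130 km

d_R = 2.44 × 6816 km × (3153/2886)^(1/3)
    = 17130 km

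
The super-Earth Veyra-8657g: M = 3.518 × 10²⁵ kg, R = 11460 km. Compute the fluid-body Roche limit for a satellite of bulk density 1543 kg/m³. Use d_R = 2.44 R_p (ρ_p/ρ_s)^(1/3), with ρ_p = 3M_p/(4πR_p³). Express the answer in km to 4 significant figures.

42920 km

ρ_p = 3M_p/(4πR_p³) = 3 × (3.518 × 10²⁵) / (4π × (1.146 × 10⁷ m)³) = 5580 kg/m³
d_R = 2.44 × 11460 km × (5580/1543)^(1/3)
    = 42920 km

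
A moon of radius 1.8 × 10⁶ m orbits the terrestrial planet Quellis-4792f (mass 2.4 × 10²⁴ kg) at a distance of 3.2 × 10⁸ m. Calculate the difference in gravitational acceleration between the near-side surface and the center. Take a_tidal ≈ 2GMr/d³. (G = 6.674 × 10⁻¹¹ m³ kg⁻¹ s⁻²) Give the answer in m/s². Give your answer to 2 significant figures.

1.8 × 10⁻⁵ m/s²

Δg = 2GMr/d³
   = 2 × (6.674 × 10⁻¹¹) × (2.4 × 10²⁴) × (1.8 × 10⁶) / (3.2 × 10⁸)³
   = 1.8 × 10⁻⁵ m/s²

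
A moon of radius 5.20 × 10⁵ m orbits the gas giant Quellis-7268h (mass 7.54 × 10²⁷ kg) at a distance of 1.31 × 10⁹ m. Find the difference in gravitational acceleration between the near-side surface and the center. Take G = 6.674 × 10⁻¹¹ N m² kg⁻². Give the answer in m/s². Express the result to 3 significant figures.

2.33 × 10⁻⁴ m/s²

Since r ≪ d, expand the inverse-square field across one radius to get the leading 2GMr/d³ term.
a_tidal = 2GMr/d³
        = 2 × (6.674 × 10⁻¹¹) × (7.54 × 10²⁷) × (5.20 × 10⁵) / (1.31 × 10⁹)³
        = 2.33 × 10⁻⁴ m/s²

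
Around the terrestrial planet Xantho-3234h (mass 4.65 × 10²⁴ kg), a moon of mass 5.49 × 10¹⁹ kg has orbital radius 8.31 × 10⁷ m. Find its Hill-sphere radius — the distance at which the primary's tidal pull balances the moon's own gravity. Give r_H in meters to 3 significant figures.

1.31 × 10⁶ m

r_H ≈ a (m/3M)^(1/3)
    = (8.31 × 10⁷) × (5.49 × 10¹⁹ / (3 × 4.65 × 10²⁴))^(1/3)
    = 1.31 × 10⁶ m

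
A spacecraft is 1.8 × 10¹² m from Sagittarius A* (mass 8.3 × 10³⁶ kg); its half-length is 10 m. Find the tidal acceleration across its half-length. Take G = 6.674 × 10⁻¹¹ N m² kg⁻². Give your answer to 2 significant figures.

Δa = 2GMr/d³
   = 2 × (6.674 × 10⁻¹¹) × (8.3 × 10³⁶) × (10) / (1.8 × 10¹²)³
   = 1.9 × 10⁻⁹ m/s²

1.9 × 10⁻⁹ m/s²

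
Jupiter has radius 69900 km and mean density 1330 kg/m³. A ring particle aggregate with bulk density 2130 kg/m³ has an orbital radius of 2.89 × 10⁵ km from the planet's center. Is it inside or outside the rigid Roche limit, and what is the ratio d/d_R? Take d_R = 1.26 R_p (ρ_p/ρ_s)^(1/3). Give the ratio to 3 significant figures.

outside; d/d_R ≈ 3.84

d_R = 1.26 × (69900 km) × (1330/2130)^(1/3) = 75280 km
d/d_R = (2.89 × 10⁵) / (75280) = 3.84
Since d/d_R > 1, the body is outside the Roche limit.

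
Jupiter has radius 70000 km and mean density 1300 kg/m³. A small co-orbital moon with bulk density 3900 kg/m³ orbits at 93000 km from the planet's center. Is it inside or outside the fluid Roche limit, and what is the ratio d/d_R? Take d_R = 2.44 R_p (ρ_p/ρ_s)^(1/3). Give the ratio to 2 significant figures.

inside; d/d_R ≈ 0.79

d_R = 2.44 × (70000 km) × (1300/3900)^(1/3) = 1.184 × 10⁵ km
d/d_R = (93000) / (1.184 × 10⁵) = 0.79
Since d/d_R < 1, the body is inside the Roche limit.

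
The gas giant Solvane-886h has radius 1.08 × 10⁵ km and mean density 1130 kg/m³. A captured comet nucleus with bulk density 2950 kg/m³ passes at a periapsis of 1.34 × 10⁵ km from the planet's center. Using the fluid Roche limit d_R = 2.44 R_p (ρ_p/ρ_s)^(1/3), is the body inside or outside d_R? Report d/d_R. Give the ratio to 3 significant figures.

d_R = 2.44 × (1.08 × 10⁵ km) × (1130/2950)^(1/3) = 1.914 × 10⁵ km
d/d_R = (1.34 × 10⁵) / (1.914 × 10⁵) = 0.700
Since d/d_R < 1, the body is inside the Roche limit.

inside; d/d_R ≈ 0.700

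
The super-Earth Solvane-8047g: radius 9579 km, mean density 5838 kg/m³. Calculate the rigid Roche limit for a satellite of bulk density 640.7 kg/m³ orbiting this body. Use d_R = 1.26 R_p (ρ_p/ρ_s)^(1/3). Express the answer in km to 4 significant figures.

d_R = 1.26 × 9579 km × (5838/640.7)^(1/3)
    = 25210 km

25210 km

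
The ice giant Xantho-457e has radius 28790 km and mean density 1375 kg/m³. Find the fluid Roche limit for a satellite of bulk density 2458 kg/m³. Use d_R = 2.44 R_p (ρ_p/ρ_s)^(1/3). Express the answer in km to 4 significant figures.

d_R = 2.44 × 28790 km × (1375/2458)^(1/3)
    = 57880 km

57880 km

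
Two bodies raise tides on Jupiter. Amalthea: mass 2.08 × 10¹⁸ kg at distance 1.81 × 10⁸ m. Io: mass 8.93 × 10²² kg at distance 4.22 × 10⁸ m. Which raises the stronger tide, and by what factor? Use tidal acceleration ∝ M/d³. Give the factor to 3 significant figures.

Io, by a factor of ≈ 3390

Tidal stretch scales as M/d³; compute that for each body.
Amalthea: (2.08 × 10¹⁸) / (1.81 × 10⁸)³ = 3.508 × 10⁻⁷
Io: (8.93 × 10²²) / (4.22 × 10⁸)³ = 1.188 × 10⁻³
Ratio (larger/smaller) = 3390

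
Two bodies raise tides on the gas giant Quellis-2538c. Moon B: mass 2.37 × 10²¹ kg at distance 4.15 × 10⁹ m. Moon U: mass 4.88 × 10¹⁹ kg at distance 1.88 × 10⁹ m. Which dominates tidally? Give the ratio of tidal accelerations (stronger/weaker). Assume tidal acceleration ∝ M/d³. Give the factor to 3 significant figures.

Moon B, by a factor of ≈ 4.52

Tidal stretch scales as M/d³; compute that for each body.
Moon B: (2.37 × 10²¹) / (4.15 × 10⁹)³ = 3.316 × 10⁻⁸
Moon U: (4.88 × 10¹⁹) / (1.88 × 10⁹)³ = 7.344 × 10⁻⁹
Ratio (larger/smaller) = 4.52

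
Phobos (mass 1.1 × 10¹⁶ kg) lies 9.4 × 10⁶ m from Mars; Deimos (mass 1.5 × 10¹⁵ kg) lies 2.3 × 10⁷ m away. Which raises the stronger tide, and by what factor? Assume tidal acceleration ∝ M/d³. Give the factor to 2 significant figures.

Phobos, by a factor of ≈ 110

The tide-raising term goes as M/d³ (the gradient of a 1/d² field).
Phobos: (1.1 × 10¹⁶) / (9.4 × 10⁶)³ = 1.324 × 10⁻⁵
Deimos: (1.5 × 10¹⁵) / (2.3 × 10⁷)³ = 1.233 × 10⁻⁷
Ratio (larger/smaller) = 110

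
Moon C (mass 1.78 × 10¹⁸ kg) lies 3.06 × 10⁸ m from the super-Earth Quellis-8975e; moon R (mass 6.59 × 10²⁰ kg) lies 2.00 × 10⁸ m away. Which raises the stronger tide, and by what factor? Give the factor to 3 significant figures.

Moon R, by a factor of ≈ 1330

Tidal stretch scales as M/d³; compute that for each body.
Moon C: (1.78 × 10¹⁸) / (3.06 × 10⁸)³ = 6.212 × 10⁻⁸
Moon R: (6.59 × 10²⁰) / (2.00 × 10⁸)³ = 8.238 × 10⁻⁵
Ratio (larger/smaller) = 1330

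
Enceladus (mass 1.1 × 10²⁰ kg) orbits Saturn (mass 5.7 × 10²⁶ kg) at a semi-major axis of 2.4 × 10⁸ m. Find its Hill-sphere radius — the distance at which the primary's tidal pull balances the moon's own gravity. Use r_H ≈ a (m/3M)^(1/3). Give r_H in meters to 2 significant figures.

9.6 × 10⁵ m

r_H ≈ a (m/3M)^(1/3)
    = (2.4 × 10⁸) × (1.1 × 10²⁰ / (3 × 5.7 × 10²⁶))^(1/3)
    = 9.6 × 10⁵ m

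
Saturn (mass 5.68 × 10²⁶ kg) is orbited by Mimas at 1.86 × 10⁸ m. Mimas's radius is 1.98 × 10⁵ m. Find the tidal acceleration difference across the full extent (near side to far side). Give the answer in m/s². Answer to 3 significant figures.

Δa = 4GMr/d³
   = 4 × (6.674 × 10⁻¹¹) × (5.68 × 10²⁶) × (1.98 × 10⁵) / (1.86 × 10⁸)³
   = 4.67 × 10⁻³ m/s²

4.67 × 10⁻³ m/s²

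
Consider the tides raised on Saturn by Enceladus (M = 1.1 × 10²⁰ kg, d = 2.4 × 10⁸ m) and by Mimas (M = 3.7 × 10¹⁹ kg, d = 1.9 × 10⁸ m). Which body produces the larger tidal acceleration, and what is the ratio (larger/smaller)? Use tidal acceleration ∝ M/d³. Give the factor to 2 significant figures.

Enceladus, by a factor of ≈ 1.5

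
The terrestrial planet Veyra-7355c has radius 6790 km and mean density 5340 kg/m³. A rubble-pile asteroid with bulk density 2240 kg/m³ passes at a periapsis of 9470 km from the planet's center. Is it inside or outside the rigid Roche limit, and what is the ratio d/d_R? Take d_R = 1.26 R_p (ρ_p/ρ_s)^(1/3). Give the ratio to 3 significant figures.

d_R = 1.26 × (6790 km) × (5340/2240)^(1/3) = 11430 km
d/d_R = (9470) / (11430) = 0.829
Since d/d_R < 1, the body is inside the Roche limit.

inside; d/d_R ≈ 0.829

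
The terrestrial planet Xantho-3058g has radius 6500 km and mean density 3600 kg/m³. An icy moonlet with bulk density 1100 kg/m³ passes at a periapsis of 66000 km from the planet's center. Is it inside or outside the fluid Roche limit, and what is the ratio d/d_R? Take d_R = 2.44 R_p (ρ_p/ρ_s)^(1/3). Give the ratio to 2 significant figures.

outside; d/d_R ≈ 2.8

d_R = 2.44 × (6500 km) × (3600/1100)^(1/3) = 23550 km
d/d_R = (66000) / (23550) = 2.8
Since d/d_R > 1, the body is outside the Roche limit.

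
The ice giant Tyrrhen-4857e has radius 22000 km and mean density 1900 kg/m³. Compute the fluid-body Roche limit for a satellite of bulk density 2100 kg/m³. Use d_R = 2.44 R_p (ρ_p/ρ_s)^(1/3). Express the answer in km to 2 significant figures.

52000 km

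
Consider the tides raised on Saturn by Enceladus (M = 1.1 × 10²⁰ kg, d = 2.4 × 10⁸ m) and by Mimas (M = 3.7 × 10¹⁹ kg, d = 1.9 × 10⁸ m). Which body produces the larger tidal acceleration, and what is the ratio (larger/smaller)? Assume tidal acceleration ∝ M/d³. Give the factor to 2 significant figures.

Enceladus, by a factor of ≈ 1.5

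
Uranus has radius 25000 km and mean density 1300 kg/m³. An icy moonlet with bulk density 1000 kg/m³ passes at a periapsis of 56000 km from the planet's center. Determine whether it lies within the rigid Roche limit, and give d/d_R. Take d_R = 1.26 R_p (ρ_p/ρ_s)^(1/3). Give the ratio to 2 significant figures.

outside; d/d_R ≈ 1.6

d_R = 1.26 × (25000 km) × (1300/1000)^(1/3) = 34380 km
d/d_R = (56000) / (34380) = 1.6
Since d/d_R > 1, the body is outside the Roche limit.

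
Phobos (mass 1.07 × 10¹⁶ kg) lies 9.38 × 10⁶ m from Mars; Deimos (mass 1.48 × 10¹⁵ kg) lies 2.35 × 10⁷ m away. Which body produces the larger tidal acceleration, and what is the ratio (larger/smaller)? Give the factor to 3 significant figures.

Phobos, by a factor of ≈ 114

The tide-raising term goes as M/d³ (the gradient of a 1/d² field).
Phobos: (1.07 × 10¹⁶) / (9.38 × 10⁶)³ = 1.297 × 10⁻⁵
Deimos: (1.48 × 10¹⁵) / (2.35 × 10⁷)³ = 1.140 × 10⁻⁷
Ratio (larger/smaller) = 114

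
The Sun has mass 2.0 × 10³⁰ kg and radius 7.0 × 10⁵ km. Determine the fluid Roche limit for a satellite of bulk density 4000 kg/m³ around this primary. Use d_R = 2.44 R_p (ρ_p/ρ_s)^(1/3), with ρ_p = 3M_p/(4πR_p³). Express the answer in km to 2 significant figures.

ρ_p = 3M_p/(4πR_p³) = 3 × (2.0 × 10³⁰) / (4π × (7.0 × 10⁸ m)³) = 1400 kg/m³
d_R = 2.44 × 7.0 × 10⁵ km × (1400/4000)^(1/3)
    = 1.2 × 10⁶ km

1.2 × 10⁶ km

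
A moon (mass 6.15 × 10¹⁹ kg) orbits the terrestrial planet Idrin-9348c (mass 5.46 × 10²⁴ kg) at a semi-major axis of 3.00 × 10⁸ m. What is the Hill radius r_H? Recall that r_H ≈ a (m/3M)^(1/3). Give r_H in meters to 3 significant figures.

4.66 × 10⁶ m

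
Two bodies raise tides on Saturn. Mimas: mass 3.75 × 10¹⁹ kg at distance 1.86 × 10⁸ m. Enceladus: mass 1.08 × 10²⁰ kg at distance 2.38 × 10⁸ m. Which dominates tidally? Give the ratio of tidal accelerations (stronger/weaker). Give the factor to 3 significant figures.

Enceladus, by a factor of ≈ 1.37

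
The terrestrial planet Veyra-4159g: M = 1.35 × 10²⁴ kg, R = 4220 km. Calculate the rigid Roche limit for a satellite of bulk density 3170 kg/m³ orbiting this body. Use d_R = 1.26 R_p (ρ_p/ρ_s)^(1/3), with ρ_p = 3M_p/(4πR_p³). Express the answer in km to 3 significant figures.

5880 km

ρ_p = 3M_p/(4πR_p³) = 3 × (1.35 × 10²⁴) / (4π × (4.22 × 10⁶ m)³) = 4290 kg/m³
d_R = 1.26 × 4220 km × (4290/3170)^(1/3)
    = 5880 km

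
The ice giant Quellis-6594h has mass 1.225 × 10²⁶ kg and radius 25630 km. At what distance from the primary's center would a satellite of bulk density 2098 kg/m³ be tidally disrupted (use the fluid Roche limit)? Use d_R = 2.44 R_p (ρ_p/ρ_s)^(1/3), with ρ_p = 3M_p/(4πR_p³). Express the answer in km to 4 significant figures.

58720 km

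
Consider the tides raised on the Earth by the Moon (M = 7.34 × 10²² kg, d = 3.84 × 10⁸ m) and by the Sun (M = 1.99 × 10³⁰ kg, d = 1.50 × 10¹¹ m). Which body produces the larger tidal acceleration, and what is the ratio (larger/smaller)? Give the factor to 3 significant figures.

The Moon, by a factor of ≈ 2.20

The tide-raising term goes as M/d³ (the gradient of a 1/d² field).
The Moon: (7.34 × 10²²) / (3.84 × 10⁸)³ = 1.296 × 10⁻³
The Sun: (1.99 × 10³⁰) / (1.50 × 10¹¹)³ = 5.896 × 10⁻⁴
Ratio (larger/smaller) = 2.20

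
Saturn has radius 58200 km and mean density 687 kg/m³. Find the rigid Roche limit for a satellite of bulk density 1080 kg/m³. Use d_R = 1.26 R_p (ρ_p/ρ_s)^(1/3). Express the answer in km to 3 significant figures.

63100 km

d_R = 1.26 × 58200 km × (687/1080)^(1/3)
    = 63100 km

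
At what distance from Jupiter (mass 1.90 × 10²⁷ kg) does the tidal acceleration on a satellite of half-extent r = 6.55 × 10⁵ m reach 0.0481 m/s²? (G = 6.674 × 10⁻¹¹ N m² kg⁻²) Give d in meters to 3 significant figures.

1.51 × 10⁸ m

2GMr/d³ = a_tidal  ⇒  d = (2GMr / a_tidal)^(1/3)
d = (2 × 6.674×10⁻¹¹ × (1.90 × 10²⁷) × (6.55 × 10⁵) / (0.0481))^(1/3)
  = 1.51 × 10⁸ m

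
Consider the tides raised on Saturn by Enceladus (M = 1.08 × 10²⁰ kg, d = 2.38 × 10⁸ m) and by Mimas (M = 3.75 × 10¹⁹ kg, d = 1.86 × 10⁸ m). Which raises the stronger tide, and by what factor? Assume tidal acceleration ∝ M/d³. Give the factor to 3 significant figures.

Tidal stretch scales as M/d³; compute that for each body.
Enceladus: (1.08 × 10²⁰) / (2.38 × 10⁸)³ = 8.011 × 10⁻⁶
Mimas: (3.75 × 10¹⁹) / (1.86 × 10⁸)³ = 5.828 × 10⁻⁶
Ratio (larger/smaller) = 1.37

Enceladus, by a factor of ≈ 1.37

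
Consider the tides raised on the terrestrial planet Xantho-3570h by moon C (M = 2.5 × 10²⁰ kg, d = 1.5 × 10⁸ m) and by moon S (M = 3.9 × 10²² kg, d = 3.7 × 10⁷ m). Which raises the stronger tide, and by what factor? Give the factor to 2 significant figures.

Moon S, by a factor of ≈ 10000

Tidal acceleration ∝ M/d³, so compare M/d³ for each.
Moon C: (2.5 × 10²⁰) / (1.5 × 10⁸)³ = 7.407 × 10⁻⁵
Moon S: (3.9 × 10²²) / (3.7 × 10⁷)³ = 7.699 × 10⁻¹
Ratio (larger/smaller) = 10000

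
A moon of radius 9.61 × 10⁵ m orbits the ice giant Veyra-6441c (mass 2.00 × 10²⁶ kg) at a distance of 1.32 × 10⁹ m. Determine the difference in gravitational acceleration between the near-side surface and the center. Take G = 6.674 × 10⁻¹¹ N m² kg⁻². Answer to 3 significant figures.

Δg = 2GMr/d³
   = 2 × (6.674 × 10⁻¹¹) × (2.00 × 10²⁶) × (9.61 × 10⁵) / (1.32 × 10⁹)³
   = 1.12 × 10⁻⁵ m/s²

1.12 × 10⁻⁵ m/s²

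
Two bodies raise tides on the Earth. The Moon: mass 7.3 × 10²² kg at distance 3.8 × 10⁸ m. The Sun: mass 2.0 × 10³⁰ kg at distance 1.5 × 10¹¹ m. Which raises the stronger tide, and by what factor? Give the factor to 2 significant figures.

The Moon, by a factor of ≈ 2.2

The tide-raising term goes as M/d³ (the gradient of a 1/d² field).
The Moon: (7.3 × 10²²) / (3.8 × 10⁸)³ = 1.330 × 10⁻³
The Sun: (2.0 × 10³⁰) / (1.5 × 10¹¹)³ = 5.926 × 10⁻⁴
Ratio (larger/smaller) = 2.2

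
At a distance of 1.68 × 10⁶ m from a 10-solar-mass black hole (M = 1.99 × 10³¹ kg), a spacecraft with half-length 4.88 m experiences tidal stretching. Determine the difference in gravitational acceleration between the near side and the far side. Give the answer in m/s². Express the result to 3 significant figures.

Near-to-far spans 2r, so the tidal difference is twice the near-to-center value: 4GMr/d³.
Δg = 4GMr/d³
   = 4 × (6.674 × 10⁻¹¹) × (1.99 × 10³¹) × (4.88) / (1.68 × 10⁶)³
   = 5.47 × 10³ m/s²

5.47 × 10³ m/s²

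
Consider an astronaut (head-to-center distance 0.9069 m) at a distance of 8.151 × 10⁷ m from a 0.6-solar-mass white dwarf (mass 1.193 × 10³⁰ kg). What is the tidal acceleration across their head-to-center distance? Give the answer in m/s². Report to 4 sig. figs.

2.667 × 10⁻⁴ m/s²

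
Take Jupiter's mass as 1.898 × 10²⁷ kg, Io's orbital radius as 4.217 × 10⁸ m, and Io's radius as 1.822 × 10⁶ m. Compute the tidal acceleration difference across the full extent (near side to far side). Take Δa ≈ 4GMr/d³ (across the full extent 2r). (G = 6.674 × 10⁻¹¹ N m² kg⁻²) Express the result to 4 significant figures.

The field gradient is 2GM/d³; across the full diameter 2r the difference is 4GMr/d³.
Δg = 4GMr/d³
   = 4 × (6.674 × 10⁻¹¹) × (1.898 × 10²⁷) × (1.822 × 10⁶) / (4.217 × 10⁸)³
   = 1.231 × 10⁻² m/s²

1.231 × 10⁻² m/s²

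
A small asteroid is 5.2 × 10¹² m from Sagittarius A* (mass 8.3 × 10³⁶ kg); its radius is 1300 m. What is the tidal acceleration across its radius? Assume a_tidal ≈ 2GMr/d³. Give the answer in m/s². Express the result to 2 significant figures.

1.0 × 10⁻⁸ m/s²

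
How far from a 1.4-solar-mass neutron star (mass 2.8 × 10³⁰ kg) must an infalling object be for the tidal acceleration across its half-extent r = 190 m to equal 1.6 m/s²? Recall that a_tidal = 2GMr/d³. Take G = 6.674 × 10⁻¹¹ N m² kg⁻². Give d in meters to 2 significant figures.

3.5 × 10⁷ m

2GMr/d³ = a_tidal  ⇒  d = (2GMr / a_tidal)^(1/3)
d = (2 × 6.674×10⁻¹¹ × (2.8 × 10³⁰) × (190) / (1.6))^(1/3)
  = 3.5 × 10⁷ m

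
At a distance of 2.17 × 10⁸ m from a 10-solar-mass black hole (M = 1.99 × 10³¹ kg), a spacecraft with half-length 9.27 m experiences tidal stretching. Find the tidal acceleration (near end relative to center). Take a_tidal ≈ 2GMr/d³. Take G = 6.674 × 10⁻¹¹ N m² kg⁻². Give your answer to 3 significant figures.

a_tidal = 2GMr/d³
        = 2 × (6.674 × 10⁻¹¹) × (1.99 × 10³¹) × (9.27) / (2.17 × 10⁸)³
        = 2.41 × 10⁻³ m/s²

2.41 × 10⁻³ m/s²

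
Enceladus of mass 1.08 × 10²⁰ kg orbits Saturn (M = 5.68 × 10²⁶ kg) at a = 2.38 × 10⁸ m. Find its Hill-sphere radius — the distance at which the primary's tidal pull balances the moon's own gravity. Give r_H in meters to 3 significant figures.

9.49 × 10⁵ m

r_H ≈ a (m/3M)^(1/3)
    = (2.38 × 10⁸) × (1.08 × 10²⁰ / (3 × 5.68 × 10²⁶))^(1/3)
    = 9.49 × 10⁵ m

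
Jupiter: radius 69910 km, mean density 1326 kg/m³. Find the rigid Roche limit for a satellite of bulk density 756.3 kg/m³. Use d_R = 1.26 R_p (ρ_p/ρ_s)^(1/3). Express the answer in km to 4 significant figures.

d_R = 1.26 × 69910 km × (1326/756.3)^(1/3)
    = 1.062 × 10⁵ km

1.062 × 10⁵ km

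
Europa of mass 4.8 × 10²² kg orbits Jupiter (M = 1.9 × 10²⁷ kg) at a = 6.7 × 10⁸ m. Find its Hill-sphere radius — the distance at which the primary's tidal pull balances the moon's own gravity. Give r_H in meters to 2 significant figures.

r_H ≈ a (m/3M)^(1/3)
    = (6.7 × 10⁸) × (4.8 × 10²² / (3 × 1.9 × 10²⁷))^(1/3)
    = 1.4 × 10⁷ m

1.4 × 10⁷ m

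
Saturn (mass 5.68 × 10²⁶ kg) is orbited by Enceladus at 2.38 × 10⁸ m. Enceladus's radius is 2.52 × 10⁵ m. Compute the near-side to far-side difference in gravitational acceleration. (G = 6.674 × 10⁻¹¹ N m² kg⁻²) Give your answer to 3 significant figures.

2.83 × 10⁻³ m/s²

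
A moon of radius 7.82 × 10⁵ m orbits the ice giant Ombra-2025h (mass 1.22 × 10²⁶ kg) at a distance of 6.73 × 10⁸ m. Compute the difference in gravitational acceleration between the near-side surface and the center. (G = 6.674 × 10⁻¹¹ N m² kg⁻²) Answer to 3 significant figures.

a_tidal = 2GMr/d³
        = 2 × (6.674 × 10⁻¹¹) × (1.22 × 10²⁶) × (7.82 × 10⁵) / (6.73 × 10⁸)³
        = 4.18 × 10⁻⁵ m/s²

4.18 × 10⁻⁵ m/s²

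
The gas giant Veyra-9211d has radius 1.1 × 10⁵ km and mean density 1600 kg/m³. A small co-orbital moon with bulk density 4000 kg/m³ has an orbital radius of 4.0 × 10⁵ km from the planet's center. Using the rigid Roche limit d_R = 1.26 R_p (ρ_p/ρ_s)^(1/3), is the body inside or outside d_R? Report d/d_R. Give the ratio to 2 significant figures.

d_R = 1.26 × (1.1 × 10⁵ km) × (1600/4000)^(1/3) = 1.021 × 10⁵ km
d/d_R = (4.0 × 10⁵) / (1.021 × 10⁵) = 3.9
Since d/d_R > 1, the body is outside the Roche limit.

outside; d/d_R ≈ 3.9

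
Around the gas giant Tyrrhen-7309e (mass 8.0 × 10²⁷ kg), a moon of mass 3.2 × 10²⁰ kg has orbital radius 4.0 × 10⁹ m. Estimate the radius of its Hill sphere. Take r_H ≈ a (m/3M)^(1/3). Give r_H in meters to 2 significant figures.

r_H ≈ a (m/3M)^(1/3)
    = (4.0 × 10⁹) × (3.2 × 10²⁰ / (3 × 8.0 × 10²⁷))^(1/3)
    = 9.5 × 10⁶ m

9.5 × 10⁶ m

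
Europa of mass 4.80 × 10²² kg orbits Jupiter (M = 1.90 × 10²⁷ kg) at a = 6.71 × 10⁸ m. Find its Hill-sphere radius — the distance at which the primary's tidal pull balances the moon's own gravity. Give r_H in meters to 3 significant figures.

r_H ≈ a (m/3M)^(1/3)
    = (6.71 × 10⁸) × (4.80 × 10²² / (3 × 1.90 × 10²⁷))^(1/3)
    = 1.37 × 10⁷ m

1.37 × 10⁷ m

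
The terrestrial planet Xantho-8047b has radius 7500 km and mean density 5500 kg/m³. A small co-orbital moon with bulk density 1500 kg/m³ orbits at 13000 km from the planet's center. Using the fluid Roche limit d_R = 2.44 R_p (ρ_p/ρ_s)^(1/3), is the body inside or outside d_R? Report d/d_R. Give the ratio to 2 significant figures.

inside; d/d_R ≈ 0.46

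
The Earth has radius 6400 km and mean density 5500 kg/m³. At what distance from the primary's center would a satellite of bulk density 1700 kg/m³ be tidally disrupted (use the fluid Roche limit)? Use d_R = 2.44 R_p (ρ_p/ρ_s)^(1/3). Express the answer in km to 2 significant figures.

23000 km

d_R = 2.44 × 6400 km × (5500/1700)^(1/3)
    = 23000 km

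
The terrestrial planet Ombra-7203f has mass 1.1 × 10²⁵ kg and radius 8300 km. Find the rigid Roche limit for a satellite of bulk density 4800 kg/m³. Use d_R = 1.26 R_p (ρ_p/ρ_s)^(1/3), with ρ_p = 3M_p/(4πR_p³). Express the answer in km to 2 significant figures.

10000 km

ρ_p = 3M_p/(4πR_p³) = 3 × (1.1 × 10²⁵) / (4π × (8.3 × 10⁶ m)³) = 4600 kg/m³
d_R = 1.26 × 8300 km × (4600/4800)^(1/3)
    = 10000 km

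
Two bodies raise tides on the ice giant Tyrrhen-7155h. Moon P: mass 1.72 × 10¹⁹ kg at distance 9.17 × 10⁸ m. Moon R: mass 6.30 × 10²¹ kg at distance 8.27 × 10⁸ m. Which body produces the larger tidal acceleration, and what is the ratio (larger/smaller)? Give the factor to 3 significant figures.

Compare M/d³ for the two perturbers:
Moon P: (1.72 × 10¹⁹) / (9.17 × 10⁸)³ = 2.231 × 10⁻⁸
Moon R: (6.30 × 10²¹) / (8.27 × 10⁸)³ = 1.114 × 10⁻⁵
Ratio (larger/smaller) = 499

Moon R, by a factor of ≈ 499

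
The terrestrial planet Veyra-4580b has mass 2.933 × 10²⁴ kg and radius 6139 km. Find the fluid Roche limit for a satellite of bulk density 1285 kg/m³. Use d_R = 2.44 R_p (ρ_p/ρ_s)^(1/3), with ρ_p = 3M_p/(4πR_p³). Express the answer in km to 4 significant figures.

ρ_p = 3M_p/(4πR_p³) = 3 × (2.933 × 10²⁴) / (4π × (6.139 × 10⁶ m)³) = 3026 kg/m³
d_R = 2.44 × 6139 km × (3026/1285)^(1/3)
    = 19930 km

19930 km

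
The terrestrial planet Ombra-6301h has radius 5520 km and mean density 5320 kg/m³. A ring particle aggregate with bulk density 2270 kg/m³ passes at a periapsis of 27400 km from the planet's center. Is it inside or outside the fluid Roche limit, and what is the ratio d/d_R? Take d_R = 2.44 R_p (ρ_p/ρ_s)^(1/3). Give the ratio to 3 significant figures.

d_R = 2.44 × (5520 km) × (5320/2270)^(1/3) = 17890 km
d/d_R = (27400) / (17890) = 1.53
Since d/d_R > 1, the body is outside the Roche limit.

outside; d/d_R ≈ 1.53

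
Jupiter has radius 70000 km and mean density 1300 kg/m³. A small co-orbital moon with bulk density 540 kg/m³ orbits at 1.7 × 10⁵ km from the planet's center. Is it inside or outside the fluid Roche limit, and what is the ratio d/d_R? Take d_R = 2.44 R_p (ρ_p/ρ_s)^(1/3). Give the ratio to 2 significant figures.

inside; d/d_R ≈ 0.74

d_R = 2.44 × (70000 km) × (1300/540)^(1/3) = 2.289 × 10⁵ km
d/d_R = (1.7 × 10⁵) / (2.289 × 10⁵) = 0.74
Since d/d_R < 1, the body is inside the Roche limit.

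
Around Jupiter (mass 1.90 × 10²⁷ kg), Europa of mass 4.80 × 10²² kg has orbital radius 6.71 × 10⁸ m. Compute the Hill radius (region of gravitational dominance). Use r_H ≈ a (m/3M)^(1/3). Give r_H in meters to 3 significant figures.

1.37 × 10⁷ m

r_H ≈ a (m/3M)^(1/3)
    = (6.71 × 10⁸) × (4.80 × 10²² / (3 × 1.90 × 10²⁷))^(1/3)
    = 1.37 × 10⁷ m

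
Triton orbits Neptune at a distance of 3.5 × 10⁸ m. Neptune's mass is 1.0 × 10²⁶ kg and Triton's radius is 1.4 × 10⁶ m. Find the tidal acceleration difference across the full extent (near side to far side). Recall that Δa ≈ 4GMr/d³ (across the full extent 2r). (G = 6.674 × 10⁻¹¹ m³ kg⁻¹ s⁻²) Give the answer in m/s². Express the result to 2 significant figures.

8.7 × 10⁻⁴ m/s²

Δg = 4GMr/d³
   = 4 × (6.674 × 10⁻¹¹) × (1.0 × 10²⁶) × (1.4 × 10⁶) / (3.5 × 10⁸)³
   = 8.7 × 10⁻⁴ m/s²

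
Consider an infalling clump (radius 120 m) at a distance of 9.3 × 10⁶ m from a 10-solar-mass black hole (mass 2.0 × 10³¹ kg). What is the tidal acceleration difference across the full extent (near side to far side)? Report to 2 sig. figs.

8.0 × 10² m/s²

Δg = 4GMr/d³
   = 4 × (6.674 × 10⁻¹¹) × (2.0 × 10³¹) × (120) / (9.3 × 10⁶)³
   = 8.0 × 10² m/s²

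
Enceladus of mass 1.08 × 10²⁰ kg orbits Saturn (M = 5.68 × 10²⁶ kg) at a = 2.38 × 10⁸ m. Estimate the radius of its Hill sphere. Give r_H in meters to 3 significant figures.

9.49 × 10⁵ m

r_H ≈ a (m/3M)^(1/3)
    = (2.38 × 10⁸) × (1.08 × 10²⁰ / (3 × 5.68 × 10²⁶))^(1/3)
    = 9.49 × 10⁵ m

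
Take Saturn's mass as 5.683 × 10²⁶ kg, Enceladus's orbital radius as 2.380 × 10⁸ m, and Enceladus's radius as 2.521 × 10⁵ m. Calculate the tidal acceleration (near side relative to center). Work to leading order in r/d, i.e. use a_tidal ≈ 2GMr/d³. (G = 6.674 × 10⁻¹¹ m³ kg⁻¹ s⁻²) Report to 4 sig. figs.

1.419 × 10⁻³ m/s²

Differencing GM/(d−r)² and GM/d² to first order in r/d gives 2GMr/d³.
Δa = 2GMr/d³
   = 2 × (6.674 × 10⁻¹¹) × (5.683 × 10²⁶) × (2.521 × 10⁵) / (2.380 × 10⁸)³
   = 1.419 × 10⁻³ m/s²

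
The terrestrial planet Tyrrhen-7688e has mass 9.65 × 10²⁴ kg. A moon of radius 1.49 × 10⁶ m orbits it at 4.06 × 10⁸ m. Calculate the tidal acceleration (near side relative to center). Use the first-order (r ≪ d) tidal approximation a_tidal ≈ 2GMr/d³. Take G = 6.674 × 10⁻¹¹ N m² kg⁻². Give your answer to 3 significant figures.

2.87 × 10⁻⁵ m/s²

Differencing GM/(d−r)² and GM/d² to first order in r/d gives 2GMr/d³.
a_tidal = 2GMr/d³
        = 2 × (6.674 × 10⁻¹¹) × (9.65 × 10²⁴) × (1.49 × 10⁶) / (4.06 × 10⁸)³
        = 2.87 × 10⁻⁵ m/s²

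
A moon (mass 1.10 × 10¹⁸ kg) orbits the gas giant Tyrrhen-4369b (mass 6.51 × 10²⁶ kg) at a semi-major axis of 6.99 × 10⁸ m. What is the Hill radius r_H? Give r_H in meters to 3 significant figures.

5.77 × 10⁵ m

r_H ≈ a (m/3M)^(1/3)
    = (6.99 × 10⁸) × (1.10 × 10¹⁸ / (3 × 6.51 × 10²⁶))^(1/3)
    = 5.77 × 10⁵ m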